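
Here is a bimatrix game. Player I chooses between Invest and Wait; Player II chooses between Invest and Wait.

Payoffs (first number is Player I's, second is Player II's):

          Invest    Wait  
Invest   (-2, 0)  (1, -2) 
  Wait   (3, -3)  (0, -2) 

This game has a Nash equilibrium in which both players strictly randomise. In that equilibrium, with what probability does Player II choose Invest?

Let c be the probability that Player II plays Invest. In a completely mixed equilibrium, Player I must be indifferent between Invest and Wait.
Player I's expected payoff from Invest is −2c + (1−c); from Wait it is 3c.
Setting these equal: −3c + 1 = 3c, so c = 1/6.

1/6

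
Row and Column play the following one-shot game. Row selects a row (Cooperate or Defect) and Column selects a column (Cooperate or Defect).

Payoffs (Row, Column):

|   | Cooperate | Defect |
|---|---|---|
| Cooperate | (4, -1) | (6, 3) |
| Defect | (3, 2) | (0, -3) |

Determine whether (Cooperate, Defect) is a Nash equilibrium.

Yes

At (Cooperate, Defect), Row earns 6; switching to Defect would give 0, so Row has no profitable deviation.
Column earns 3; switching to Cooperate would give -1, so Column has no profitable deviation.
Neither player can gain by a unilateral deviation, so this profile is a Nash equilibrium.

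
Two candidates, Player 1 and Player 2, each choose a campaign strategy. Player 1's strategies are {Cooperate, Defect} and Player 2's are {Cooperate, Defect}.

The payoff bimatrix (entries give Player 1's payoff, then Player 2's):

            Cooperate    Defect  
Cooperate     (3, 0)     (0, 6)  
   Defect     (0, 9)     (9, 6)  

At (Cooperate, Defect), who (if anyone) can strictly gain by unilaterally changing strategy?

Player 1 at (Cooperate, Defect) earns 0; deviating to Defect yields 9 — a strict improvement.
Player 2 earns 6; deviating to Cooperate yields 0 — not better.
Only Player 1 has a strictly profitable deviation.

Player 1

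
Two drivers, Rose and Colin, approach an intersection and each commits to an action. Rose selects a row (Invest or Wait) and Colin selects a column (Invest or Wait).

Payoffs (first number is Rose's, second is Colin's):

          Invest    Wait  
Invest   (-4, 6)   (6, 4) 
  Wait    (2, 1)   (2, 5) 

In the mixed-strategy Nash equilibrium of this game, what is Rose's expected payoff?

2

First find q, the probability Colin plays Invest, from Rose's indifference between Invest and Wait: −4q + 6(1−q) = 2q + 2(1−q), giving q = 2/5.
Since Rose is indifferent in equilibrium, Rose's expected payoff equals the payoff from either row against (2/5, 3/5). Using Invest: −4(2/5) + 6(3/5) = 2.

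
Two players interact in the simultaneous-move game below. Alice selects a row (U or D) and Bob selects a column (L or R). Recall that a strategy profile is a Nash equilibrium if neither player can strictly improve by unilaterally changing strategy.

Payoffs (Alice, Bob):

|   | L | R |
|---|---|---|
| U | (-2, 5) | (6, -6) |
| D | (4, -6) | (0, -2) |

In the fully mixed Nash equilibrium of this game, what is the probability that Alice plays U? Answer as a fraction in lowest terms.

4/15

Let r be the probability that Alice plays U. In a completely mixed equilibrium, Bob must be indifferent between L and R.
Bob's expected payoff from L is 5r − 6(1−r); from R it is −6r − 2(1−r).
Setting these equal: 11r − 6 = −4r − 2, so r = 4/15.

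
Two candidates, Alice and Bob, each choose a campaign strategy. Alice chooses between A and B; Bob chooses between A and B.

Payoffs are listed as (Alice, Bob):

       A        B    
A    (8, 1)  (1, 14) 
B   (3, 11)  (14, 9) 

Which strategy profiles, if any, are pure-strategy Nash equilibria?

none

(A, A): Bob prefers B (14 > 1) — not an equilibrium.
(A, B): Alice prefers B (14 > 1) — not an equilibrium.
(B, A): Alice prefers A (8 > 3) — not an equilibrium.
(B, B): Bob prefers A (11 > 9) — not an equilibrium.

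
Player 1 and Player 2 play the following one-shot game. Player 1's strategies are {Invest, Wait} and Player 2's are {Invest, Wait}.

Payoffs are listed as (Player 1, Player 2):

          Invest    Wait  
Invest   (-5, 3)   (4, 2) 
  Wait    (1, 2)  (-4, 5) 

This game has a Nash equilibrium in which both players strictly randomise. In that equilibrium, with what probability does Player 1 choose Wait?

Let p be the probability that Player 1 plays Invest. In a completely mixed equilibrium, Player 2 must be indifferent between Invest and Wait.
Player 2's expected payoff from Invest is 3p + 2(1−p); from Wait it is 2p + 5(1−p).
Setting these equal: p + 2 = −3p + 5, so p = 3/4.
Therefore Player 1 plays Wait with probability 1 − 3/4 = 1/4.

1/4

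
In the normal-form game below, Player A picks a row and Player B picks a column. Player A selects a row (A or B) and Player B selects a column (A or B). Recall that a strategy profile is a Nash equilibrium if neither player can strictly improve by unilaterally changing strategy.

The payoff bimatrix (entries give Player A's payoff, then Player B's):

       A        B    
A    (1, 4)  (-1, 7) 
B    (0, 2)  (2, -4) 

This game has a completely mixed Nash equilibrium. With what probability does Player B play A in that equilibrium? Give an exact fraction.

3/4

Let y be the probability that Player B plays A. In a completely mixed equilibrium, Player A must be indifferent between A and B.
Player A's expected payoff from A is y − (1−y); from B it is 2(1−y).
Setting these equal: 2y − 1 = −2y + 2, so y = 3/4.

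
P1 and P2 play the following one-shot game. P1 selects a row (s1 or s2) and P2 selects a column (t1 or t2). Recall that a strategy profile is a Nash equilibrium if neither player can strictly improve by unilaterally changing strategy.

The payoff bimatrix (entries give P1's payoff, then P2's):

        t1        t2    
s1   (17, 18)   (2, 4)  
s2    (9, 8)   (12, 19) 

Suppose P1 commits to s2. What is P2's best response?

t2

Against s2, P2 earns 8 from t1 and 19 from t2.
So t2 is the best response.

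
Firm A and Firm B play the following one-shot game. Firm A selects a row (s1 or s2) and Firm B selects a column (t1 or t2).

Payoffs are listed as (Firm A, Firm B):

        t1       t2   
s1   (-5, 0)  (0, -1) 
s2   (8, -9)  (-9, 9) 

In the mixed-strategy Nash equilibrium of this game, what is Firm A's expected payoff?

-45/22

First find y, the probability Firm B plays t1, from Firm A's indifference between s1 and s2: −5y = 8y − 9(1−y), giving y = 9/22.
Since Firm A is indifferent in equilibrium, Firm A's expected payoff equals the payoff from either row against (9/22, 13/22). Using s1: −5(9/22) = -45/22.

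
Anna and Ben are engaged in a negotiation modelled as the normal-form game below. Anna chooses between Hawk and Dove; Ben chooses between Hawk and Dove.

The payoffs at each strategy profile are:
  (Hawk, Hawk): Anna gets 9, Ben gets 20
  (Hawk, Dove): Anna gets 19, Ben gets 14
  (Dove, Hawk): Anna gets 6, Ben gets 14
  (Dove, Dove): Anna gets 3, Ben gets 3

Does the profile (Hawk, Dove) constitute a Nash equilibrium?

At (Hawk, Dove), Anna earns 19; switching to Dove would give 3, so Anna has no profitable deviation.
Ben earns 14; switching to Hawk would give 20, so Ben would deviate.
Since at least one player can profitably deviate, this is not a Nash equilibrium.

No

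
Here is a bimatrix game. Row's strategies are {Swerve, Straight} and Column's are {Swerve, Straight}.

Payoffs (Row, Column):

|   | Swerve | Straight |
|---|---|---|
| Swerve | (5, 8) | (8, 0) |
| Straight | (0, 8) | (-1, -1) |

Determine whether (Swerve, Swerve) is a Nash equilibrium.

At (Swerve, Swerve), Row earns 5; switching to Straight would give 0, so Row has no profitable deviation.
Column earns 8; switching to Straight would give 0, so Column has no profitable deviation.
Neither player can gain by a unilateral deviation, so this profile is a Nash equilibrium.

Yes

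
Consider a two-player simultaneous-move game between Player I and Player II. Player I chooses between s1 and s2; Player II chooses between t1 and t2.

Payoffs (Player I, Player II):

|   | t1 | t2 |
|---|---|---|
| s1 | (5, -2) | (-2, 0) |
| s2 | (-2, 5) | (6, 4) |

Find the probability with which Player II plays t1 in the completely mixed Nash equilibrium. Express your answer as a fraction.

8/15

Let q be the probability that Player II plays t1. In a completely mixed equilibrium, Player I must be indifferent between s1 and s2.
Player I's expected payoff from s1 is 5q − 2(1−q); from s2 it is −2q + 6(1−q).
Setting these equal: 7q − 2 = −8q + 6, so q = 8/15.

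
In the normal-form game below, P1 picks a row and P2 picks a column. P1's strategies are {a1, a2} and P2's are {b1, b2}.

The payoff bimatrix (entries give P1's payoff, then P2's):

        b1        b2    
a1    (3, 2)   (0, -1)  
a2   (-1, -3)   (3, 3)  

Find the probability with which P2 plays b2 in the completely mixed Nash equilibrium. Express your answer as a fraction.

4/7

Let q be the probability that P2 plays b1. In a completely mixed equilibrium, P1 must be indifferent between a1 and a2.
P1's expected payoff from a1 is 3q; from a2 it is −q + 3(1−q).
Setting these equal: 3q = −4q + 3, so q = 3/7.
Therefore P2 plays b2 with probability 1 − 3/7 = 4/7.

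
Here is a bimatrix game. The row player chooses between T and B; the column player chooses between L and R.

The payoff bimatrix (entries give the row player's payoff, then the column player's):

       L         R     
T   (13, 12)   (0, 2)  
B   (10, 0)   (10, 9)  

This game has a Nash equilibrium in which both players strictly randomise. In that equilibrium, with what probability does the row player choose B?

Let p be the probability that the row player plays T. In a completely mixed equilibrium, the column player must be indifferent between L and R.
The column player's expected payoff from L is 12p; from R it is 2p + 9(1−p).
Setting these equal: 12p = −7p + 9, so p = 9/19.
Therefore the row player plays B with probability 1 − 9/19 = 10/19.

10/19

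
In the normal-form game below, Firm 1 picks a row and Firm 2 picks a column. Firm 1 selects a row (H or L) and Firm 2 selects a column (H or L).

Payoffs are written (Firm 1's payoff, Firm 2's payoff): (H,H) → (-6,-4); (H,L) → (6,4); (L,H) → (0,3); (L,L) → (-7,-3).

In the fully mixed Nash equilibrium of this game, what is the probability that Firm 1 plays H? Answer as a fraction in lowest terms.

3/7

Let r be the probability that Firm 1 plays H. In a completely mixed equilibrium, Firm 2 must be indifferent between H and L.
Firm 2's expected payoff from H is −4r + 3(1−r); from L it is 4r − 3(1−r).
Setting these equal: −7r + 3 = 7r − 3, so r = 3/7.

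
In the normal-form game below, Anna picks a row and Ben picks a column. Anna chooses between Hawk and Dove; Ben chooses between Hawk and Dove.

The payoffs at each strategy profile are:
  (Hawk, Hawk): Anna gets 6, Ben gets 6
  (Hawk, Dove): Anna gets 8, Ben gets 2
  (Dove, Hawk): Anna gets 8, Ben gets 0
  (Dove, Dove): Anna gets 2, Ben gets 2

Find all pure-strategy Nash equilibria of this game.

(Hawk, Hawk): Anna prefers Dove (8 > 6) — not an equilibrium.
(Hawk, Dove): Ben prefers Hawk (6 > 2) — not an equilibrium.
(Dove, Hawk): Ben prefers Dove (2 > 0) — not an equilibrium.
(Dove, Dove): Anna prefers Hawk (8 > 2) — not an equilibrium.

none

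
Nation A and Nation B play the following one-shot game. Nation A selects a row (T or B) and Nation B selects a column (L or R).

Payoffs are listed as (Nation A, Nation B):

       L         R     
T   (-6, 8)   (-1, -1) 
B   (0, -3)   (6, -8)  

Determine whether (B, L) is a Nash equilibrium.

Yes

At (B, L), Nation A earns 0; switching to T would give -6, so Nation A has no profitable deviation.
Nation B earns -3; switching to R would give -8, so Nation B has no profitable deviation.
Neither player can gain by a unilateral deviation, so this profile is a Nash equilibrium.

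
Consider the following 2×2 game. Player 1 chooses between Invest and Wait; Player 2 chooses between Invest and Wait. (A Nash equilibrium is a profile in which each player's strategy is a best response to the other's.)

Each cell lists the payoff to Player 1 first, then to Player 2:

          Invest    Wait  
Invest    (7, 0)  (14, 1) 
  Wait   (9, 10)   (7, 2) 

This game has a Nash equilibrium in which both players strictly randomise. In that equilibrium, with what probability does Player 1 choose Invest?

8/9

Let p be the probability that Player 1 plays Invest. In a completely mixed equilibrium, Player 2 must be indifferent between Invest and Wait.
Player 2's expected payoff from Invest is 10(1−p); from Wait it is p + 2(1−p).
Setting these equal: −10p + 10 = −p + 2, so p = 8/9.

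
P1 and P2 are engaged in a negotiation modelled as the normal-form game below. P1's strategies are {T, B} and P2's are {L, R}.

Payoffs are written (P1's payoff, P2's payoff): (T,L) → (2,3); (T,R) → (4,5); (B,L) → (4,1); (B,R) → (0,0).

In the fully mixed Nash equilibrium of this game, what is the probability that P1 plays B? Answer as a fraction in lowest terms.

2/3

Let p be the probability that P1 plays T. In a completely mixed equilibrium, P2 must be indifferent between L and R.
P2's expected payoff from L is 3p + (1−p); from R it is 5p.
Setting these equal: 2p + 1 = 5p, so p = 1/3.
Therefore P1 plays B with probability 1 − 1/3 = 2/3.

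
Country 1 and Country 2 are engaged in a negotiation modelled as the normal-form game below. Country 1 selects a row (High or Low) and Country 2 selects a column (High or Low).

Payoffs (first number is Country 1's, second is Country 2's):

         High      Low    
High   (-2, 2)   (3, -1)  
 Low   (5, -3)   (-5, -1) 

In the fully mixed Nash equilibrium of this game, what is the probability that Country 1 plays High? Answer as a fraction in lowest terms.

2/5

Let p be the probability that Country 1 plays High. In a completely mixed equilibrium, Country 2 must be indifferent between High and Low.
Country 2's expected payoff from High is 2p − 3(1−p); from Low it is −p − (1−p).
Setting these equal: 5p − 3 = -1, so p = 2/5.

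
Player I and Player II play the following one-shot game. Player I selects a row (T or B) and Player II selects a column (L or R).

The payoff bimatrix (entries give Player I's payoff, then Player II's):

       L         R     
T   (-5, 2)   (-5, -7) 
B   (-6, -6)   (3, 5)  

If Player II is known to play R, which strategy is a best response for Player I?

Against R, Player I earns -5 from T and 3 from B.
So B is the best response.

B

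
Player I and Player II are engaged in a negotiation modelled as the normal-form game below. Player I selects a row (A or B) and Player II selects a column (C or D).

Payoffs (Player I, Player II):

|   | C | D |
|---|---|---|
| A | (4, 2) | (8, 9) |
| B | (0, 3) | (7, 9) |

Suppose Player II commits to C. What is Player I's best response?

Against C, Player I earns 4 from A and 0 from B.
So A is the best response.

A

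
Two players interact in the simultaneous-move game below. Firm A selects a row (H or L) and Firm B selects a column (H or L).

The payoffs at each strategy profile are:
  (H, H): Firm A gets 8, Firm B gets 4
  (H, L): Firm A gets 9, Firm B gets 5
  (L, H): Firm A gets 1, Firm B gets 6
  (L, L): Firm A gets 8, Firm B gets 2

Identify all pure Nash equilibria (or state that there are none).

(H, L)

(H, H): Firm B prefers L (5 > 4) — not an equilibrium.
(H, L): Firm A gets 9 ≥ 8 from L, and Firm B gets 5 ≥ 4 from H — Nash equilibrium.
(L, H): Firm A prefers H (8 > 1) — not an equilibrium.
(L, L): Firm A prefers H (9 > 8); Firm B prefers H (6 > 2) — not an equilibrium.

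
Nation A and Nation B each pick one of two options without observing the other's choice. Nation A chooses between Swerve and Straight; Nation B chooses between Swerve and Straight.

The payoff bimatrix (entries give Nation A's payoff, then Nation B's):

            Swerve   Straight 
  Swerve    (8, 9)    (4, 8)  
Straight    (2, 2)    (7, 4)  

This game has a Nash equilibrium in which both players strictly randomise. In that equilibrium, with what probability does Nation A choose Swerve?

2/3

Let x be the probability that Nation A plays Swerve. In a completely mixed equilibrium, Nation B must be indifferent between Swerve and Straight.
Nation B's expected payoff from Swerve is 9x + 2(1−x); from Straight it is 8x + 4(1−x).
Setting these equal: 7x + 2 = 4x + 4, so x = 2/3.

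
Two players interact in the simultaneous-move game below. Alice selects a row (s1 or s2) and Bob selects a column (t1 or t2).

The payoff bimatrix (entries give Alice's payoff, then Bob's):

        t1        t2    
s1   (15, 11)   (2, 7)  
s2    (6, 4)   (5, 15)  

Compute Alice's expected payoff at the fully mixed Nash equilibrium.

21/4

First find y, the probability Bob plays t1, from Alice's indifference between s1 and s2: 15y + 2(1−y) = 6y + 5(1−y), giving y = 1/4.
Since Alice is indifferent in equilibrium, Alice's expected payoff equals the payoff from either row against (1/4, 3/4). Using s1: 15(1/4) + 2(3/4) = 21/4.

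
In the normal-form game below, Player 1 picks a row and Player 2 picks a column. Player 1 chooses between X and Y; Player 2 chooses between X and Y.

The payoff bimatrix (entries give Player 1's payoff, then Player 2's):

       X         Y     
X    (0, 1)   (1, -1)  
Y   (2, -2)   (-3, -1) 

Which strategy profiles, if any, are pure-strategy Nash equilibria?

(X, X): Player 1 prefers Y (2 > 0) — not an equilibrium.
(X, Y): Player 2 prefers X (1 > -1) — not an equilibrium.
(Y, X): Player 2 prefers Y (-1 > -2) — not an equilibrium.
(Y, Y): Player 1 prefers X (1 > -3) — not an equilibrium.

none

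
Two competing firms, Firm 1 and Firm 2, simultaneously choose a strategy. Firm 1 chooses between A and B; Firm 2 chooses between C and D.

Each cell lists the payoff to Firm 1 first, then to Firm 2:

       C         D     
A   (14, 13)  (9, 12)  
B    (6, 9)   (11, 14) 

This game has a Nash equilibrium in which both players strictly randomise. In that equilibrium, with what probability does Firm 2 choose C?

Let y be the probability that Firm 2 plays C. In a completely mixed equilibrium, Firm 1 must be indifferent between A and B.
Firm 1's expected payoff from A is 14y + 9(1−y); from B it is 6y + 11(1−y).
Setting these equal: 5y + 9 = −5y + 11, so y = 1/5.

1/5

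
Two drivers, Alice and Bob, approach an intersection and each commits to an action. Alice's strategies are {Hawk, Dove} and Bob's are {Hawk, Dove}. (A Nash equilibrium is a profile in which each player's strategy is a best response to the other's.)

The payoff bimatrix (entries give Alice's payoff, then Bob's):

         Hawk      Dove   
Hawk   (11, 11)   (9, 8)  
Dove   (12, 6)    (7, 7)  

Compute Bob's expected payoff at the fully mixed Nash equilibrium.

First find p, the probability Alice plays Hawk, from Bob's indifference between Hawk and Dove: 11p + 6(1−p) = 8p + 7(1−p), giving p = 1/4.
Since Bob is indifferent in equilibrium, Bob's expected payoff equals the payoff from either column against (1/4, 3/4). Using Hawk: 11(1/4) + 6(3/4) = 29/4.

29/4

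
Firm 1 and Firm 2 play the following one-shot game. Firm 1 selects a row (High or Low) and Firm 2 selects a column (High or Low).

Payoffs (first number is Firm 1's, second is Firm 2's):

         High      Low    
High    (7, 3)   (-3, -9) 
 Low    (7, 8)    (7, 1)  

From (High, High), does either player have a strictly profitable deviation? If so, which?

Neither

Firm 1 at (High, High) earns 7; deviating to Low yields 7 — not better.
Firm 2 earns 3; deviating to Low yields -9 — not better.
Neither player can strictly improve; the profile is a Nash equilibrium.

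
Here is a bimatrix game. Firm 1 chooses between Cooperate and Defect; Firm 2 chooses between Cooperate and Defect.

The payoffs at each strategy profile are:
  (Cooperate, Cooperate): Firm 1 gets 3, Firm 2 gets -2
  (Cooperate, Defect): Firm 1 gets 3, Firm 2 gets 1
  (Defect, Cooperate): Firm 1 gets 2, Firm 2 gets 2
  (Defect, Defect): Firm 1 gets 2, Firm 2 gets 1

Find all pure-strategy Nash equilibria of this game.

(Cooperate, Defect)

(Cooperate, Cooperate): Firm 2 prefers Defect (1 > -2) — not an equilibrium.
(Cooperate, Defect): Firm 1 gets 3 ≥ 2 from Defect, and Firm 2 gets 1 ≥ -2 from Cooperate — Nash equilibrium.
(Defect, Cooperate): Firm 1 prefers Cooperate (3 > 2) — not an equilibrium.
(Defect, Defect): Firm 1 prefers Cooperate (3 > 2); Firm 2 prefers Cooperate (2 > 1) — not an equilibrium.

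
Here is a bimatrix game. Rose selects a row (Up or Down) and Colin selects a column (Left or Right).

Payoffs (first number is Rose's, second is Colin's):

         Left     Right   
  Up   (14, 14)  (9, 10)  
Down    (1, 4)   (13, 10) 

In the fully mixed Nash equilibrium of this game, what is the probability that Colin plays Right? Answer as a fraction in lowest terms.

13/17

Let q be the probability that Colin plays Left. In a completely mixed equilibrium, Rose must be indifferent between Up and Down.
Rose's expected payoff from Up is 14q + 9(1−q); from Down it is q + 13(1−q).
Setting these equal: 5q + 9 = −12q + 13, so q = 4/17.
Therefore Colin plays Right with probability 1 − 4/17 = 13/17.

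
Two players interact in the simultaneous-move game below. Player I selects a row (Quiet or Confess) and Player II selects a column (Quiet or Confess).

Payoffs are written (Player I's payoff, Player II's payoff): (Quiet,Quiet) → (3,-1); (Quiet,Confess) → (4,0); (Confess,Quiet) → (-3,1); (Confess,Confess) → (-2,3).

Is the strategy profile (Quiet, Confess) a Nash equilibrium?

At (Quiet, Confess), Player I earns 4; switching to Confess would give -2, so Player I has no profitable deviation.
Player II earns 0; switching to Quiet would give -1, so Player II has no profitable deviation.
Neither player can gain by a unilateral deviation, so this profile is a Nash equilibrium.

Yes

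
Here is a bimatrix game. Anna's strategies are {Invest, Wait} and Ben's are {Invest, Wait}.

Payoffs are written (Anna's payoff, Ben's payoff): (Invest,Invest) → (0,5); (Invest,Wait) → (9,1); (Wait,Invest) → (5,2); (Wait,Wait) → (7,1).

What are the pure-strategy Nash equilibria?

(Invest, Invest): Anna prefers Wait (5 > 0) — not an equilibrium.
(Invest, Wait): Ben prefers Invest (5 > 1) — not an equilibrium.
(Wait, Invest): Anna gets 5 ≥ 0 from Invest, and Ben gets 2 ≥ 1 from Wait — Nash equilibrium.
(Wait, Wait): Anna prefers Invest (9 > 7); Ben prefers Invest (2 > 1) — not an equilibrium.

(Wait, Invest)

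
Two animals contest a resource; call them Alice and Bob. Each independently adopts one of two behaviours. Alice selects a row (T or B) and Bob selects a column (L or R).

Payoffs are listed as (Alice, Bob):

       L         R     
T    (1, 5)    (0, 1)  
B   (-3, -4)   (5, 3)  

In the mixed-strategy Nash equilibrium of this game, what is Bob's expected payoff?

First find x, the probability Alice plays T, from Bob's indifference between L and R: 5x − 4(1−x) = x + 3(1−x), giving x = 7/11.
Since Bob is indifferent in equilibrium, Bob's expected payoff equals the payoff from either column against (7/11, 4/11). Using L: 5(7/11) − 4(4/11) = 19/11.

19/11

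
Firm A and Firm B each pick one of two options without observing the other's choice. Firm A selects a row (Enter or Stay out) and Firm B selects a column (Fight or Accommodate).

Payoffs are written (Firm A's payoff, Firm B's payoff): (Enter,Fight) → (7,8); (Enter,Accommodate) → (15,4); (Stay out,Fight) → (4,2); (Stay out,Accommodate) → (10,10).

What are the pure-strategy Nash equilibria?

(Enter, Fight): Firm A gets 7 ≥ 4 from Stay out, and Firm B gets 8 ≥ 4 from Accommodate — Nash equilibrium.
(Enter, Accommodate): Firm B prefers Fight (8 > 4) — not an equilibrium.
(Stay out, Fight): Firm A prefers Enter (7 > 4); Firm B prefers Accommodate (10 > 2) — not an equilibrium.
(Stay out, Accommodate): Firm A prefers Enter (15 > 10) — not an equilibrium.

(Enter, Fight)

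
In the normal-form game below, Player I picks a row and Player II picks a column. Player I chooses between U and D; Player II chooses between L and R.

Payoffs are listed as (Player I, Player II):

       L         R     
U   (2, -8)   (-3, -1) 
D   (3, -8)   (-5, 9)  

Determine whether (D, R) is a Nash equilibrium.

No

At (D, R), Player I earns -5; switching to U would give -3, so Player I would deviate.
Player II earns 9; switching to L would give -8, so Player II has no profitable deviation.
Since at least one player can profitably deviate, this is not a Nash equilibrium.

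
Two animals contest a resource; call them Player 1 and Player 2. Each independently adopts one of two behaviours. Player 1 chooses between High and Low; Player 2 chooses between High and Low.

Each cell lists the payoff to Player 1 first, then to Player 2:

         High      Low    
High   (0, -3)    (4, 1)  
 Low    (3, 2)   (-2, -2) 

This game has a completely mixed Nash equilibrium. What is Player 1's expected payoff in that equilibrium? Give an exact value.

First find y, the probability Player 2 plays High, from Player 1's indifference between High and Low: 4(1−y) = 3y − 2(1−y), giving y = 2/3.
Since Player 1 is indifferent in equilibrium, Player 1's expected payoff equals the payoff from either row against (2/3, 1/3). Using High: 4(1/3) = 4/3.

4/3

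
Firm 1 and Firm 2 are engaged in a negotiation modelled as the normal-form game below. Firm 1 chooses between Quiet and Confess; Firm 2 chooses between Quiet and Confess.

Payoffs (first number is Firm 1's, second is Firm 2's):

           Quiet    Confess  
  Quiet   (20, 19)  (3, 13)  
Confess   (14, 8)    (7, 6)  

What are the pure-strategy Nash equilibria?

(Quiet, Quiet): Firm 1 gets 20 ≥ 14 from Confess, and Firm 2 gets 19 ≥ 13 from Confess — Nash equilibrium.
(Quiet, Confess): Firm 1 prefers Confess (7 > 3); Firm 2 prefers Quiet (19 > 13) — not an equilibrium.
(Confess, Quiet): Firm 1 prefers Quiet (20 > 14) — not an equilibrium.
(Confess, Confess): Firm 2 prefers Quiet (8 > 6) — not an equilibrium.

(Quiet, Quiet)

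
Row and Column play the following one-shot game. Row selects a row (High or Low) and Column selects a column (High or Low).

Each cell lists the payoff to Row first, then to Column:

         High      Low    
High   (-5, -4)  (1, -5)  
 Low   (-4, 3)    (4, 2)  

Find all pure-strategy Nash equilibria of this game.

(Low, High)

(High, High): Row prefers Low (-4 > -5) — not an equilibrium.
(High, Low): Row prefers Low (4 > 1); Column prefers High (-4 > -5) — not an equilibrium.
(Low, High): Row gets -4 ≥ -5 from High, and Column gets 3 ≥ 2 from Low — Nash equilibrium.
(Low, Low): Column prefers High (3 > 2) — not an equilibrium.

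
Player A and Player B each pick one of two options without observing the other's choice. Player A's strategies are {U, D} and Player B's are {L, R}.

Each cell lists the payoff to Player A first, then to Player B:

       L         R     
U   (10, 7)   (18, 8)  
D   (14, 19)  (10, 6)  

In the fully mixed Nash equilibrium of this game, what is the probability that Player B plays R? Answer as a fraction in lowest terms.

Let y be the probability that Player B plays L. In a completely mixed equilibrium, Player A must be indifferent between U and D.
Player A's expected payoff from U is 10y + 18(1−y); from D it is 14y + 10(1−y).
Setting these equal: −8y + 18 = 4y + 10, so y = 2/3.
Therefore Player B plays R with probability 1 − 2/3 = 1/3.

1/3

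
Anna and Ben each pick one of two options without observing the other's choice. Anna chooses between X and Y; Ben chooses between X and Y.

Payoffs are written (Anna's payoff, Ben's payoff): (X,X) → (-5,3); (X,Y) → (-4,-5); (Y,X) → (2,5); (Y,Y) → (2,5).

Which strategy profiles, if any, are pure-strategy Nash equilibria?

(X, X): Anna prefers Y (2 > -5) — not an equilibrium.
(X, Y): Anna prefers Y (2 > -4); Ben prefers X (3 > -5) — not an equilibrium.
(Y, X): Anna gets 2 ≥ -5 from X, and Ben gets 5 ≥ 5 from Y — Nash equilibrium.
(Y, Y): Anna gets 2 ≥ -4 from X, and Ben gets 5 ≥ 5 from X — Nash equilibrium.

(Y, X) and (Y, Y)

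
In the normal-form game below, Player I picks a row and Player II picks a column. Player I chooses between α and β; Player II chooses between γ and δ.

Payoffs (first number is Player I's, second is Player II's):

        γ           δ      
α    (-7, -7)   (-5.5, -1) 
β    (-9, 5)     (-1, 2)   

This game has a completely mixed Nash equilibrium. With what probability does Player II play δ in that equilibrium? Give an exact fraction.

4/13

Let q be the probability that Player II plays γ. In a completely mixed equilibrium, Player I must be indifferent between α and β.
Player I's expected payoff from α is −7q − 5.5(1−q); from β it is −9q − (1−q).
Setting these equal: −1.5q − 5.5 = −8q − 1, so q = 9/13.
Therefore Player II plays δ with probability 1 − 9/13 = 4/13.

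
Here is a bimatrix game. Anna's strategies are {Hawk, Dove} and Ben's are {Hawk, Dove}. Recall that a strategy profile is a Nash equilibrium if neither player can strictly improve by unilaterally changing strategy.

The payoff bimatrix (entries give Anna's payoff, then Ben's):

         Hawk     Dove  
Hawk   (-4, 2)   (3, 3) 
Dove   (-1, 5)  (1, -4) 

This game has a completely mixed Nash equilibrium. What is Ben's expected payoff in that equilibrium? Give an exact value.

23/10

First find x, the probability Anna plays Hawk, from Ben's indifference between Hawk and Dove: 2x + 5(1−x) = 3x − 4(1−x), giving x = 9/10.
Since Ben is indifferent in equilibrium, Ben's expected payoff equals the payoff from either column against (9/10, 1/10). Using Hawk: 2(9/10) + 5(1/10) = 23/10.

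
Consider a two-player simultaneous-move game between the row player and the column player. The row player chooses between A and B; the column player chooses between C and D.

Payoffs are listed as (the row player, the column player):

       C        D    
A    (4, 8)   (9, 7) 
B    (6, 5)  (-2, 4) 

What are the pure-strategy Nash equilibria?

(A, C): the row player prefers B (6 > 4) — not an equilibrium.
(A, D): the column player prefers C (8 > 7) — not an equilibrium.
(B, C): the row player gets 6 ≥ 4 from A, and the column player gets 5 ≥ 4 from D — Nash equilibrium.
(B, D): the row player prefers A (9 > -2); the column player prefers C (5 > 4) — not an equilibrium.

(B, C)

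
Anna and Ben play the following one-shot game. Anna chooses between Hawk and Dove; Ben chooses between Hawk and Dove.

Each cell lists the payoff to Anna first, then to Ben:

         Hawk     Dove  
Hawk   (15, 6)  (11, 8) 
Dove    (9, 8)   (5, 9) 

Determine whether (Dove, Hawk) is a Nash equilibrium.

No

At (Dove, Hawk), Anna earns 9; switching to Hawk would give 15, so Anna would deviate.
Ben earns 8; switching to Dove would give 9, so Ben would deviate.
Since at least one player can profitably deviate, this is not a Nash equilibrium.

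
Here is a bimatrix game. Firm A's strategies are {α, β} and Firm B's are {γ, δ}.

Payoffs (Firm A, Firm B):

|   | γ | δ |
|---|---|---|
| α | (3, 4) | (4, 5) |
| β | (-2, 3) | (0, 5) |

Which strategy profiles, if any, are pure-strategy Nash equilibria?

(α, γ): Firm B prefers δ (5 > 4) — not an equilibrium.
(α, δ): Firm A gets 4 ≥ 0 from β, and Firm B gets 5 ≥ 4 from γ — Nash equilibrium.
(β, γ): Firm A prefers α (3 > -2); Firm B prefers δ (5 > 3) — not an equilibrium.
(β, δ): Firm A prefers α (4 > 0) — not an equilibrium.

(α, δ)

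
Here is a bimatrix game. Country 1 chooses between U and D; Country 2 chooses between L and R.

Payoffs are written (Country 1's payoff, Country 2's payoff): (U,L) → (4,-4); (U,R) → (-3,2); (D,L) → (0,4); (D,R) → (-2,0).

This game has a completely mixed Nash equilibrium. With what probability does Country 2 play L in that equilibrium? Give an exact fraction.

1/5

Let y be the probability that Country 2 plays L. In a completely mixed equilibrium, Country 1 must be indifferent between U and D.
Country 1's expected payoff from U is 4y − 3(1−y); from D it is −2(1−y).
Setting these equal: 7y − 3 = 2y − 2, so y = 1/5.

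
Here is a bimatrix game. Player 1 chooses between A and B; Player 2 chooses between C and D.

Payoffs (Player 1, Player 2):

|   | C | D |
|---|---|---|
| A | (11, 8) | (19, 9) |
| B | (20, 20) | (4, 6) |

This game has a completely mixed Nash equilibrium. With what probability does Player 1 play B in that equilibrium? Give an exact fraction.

Let r be the probability that Player 1 plays A. In a completely mixed equilibrium, Player 2 must be indifferent between C and D.
Player 2's expected payoff from C is 8r + 20(1−r); from D it is 9r + 6(1−r).
Setting these equal: −12r + 20 = 3r + 6, so r = 14/15.
Therefore Player 1 plays B with probability 1 − 14/15 = 1/15.

1/15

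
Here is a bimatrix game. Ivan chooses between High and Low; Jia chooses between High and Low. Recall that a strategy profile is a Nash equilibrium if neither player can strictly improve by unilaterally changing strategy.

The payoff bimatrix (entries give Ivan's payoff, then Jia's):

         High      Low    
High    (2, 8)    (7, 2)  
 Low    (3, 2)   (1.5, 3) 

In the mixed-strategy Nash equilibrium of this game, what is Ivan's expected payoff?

First find y, the probability Jia plays High, from Ivan's indifference between High and Low: 2y + 7(1−y) = 3y + 1.5(1−y), giving y = 11/13.
Since Ivan is indifferent in equilibrium, Ivan's expected payoff equals the payoff from either row against (11/13, 2/13). Using High: 2(11/13) + 7(2/13) = 36/13.

36/13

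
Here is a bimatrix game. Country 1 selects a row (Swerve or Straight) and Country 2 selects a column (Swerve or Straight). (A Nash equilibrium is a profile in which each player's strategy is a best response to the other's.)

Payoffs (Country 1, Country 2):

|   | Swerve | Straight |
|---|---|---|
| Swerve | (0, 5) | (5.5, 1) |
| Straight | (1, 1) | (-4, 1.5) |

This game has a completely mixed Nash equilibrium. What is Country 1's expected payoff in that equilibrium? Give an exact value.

First find y, the probability Country 2 plays Swerve, from Country 1's indifference between Swerve and Straight: 5.5(1−y) = y − 4(1−y), giving y = 19/21.
Since Country 1 is indifferent in equilibrium, Country 1's expected payoff equals the payoff from either row against (19/21, 2/21). Using Swerve: 5.5(2/21) = 11/21.

11/21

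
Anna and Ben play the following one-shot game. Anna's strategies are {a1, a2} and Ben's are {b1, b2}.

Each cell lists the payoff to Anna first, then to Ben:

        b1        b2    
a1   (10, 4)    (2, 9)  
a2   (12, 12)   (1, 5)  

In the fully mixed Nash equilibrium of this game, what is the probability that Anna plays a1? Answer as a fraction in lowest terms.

Let r be the probability that Anna plays a1. In a completely mixed equilibrium, Ben must be indifferent between b1 and b2.
Ben's expected payoff from b1 is 4r + 12(1−r); from b2 it is 9r + 5(1−r).
Setting these equal: −8r + 12 = 4r + 5, so r = 7/12.

7/12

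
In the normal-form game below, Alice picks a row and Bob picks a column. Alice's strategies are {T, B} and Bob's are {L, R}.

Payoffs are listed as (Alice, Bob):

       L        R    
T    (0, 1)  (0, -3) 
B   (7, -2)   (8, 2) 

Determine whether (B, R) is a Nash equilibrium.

Yes

At (B, R), Alice earns 8; switching to T would give 0, so Alice has no profitable deviation.
Bob earns 2; switching to L would give -2, so Bob has no profitable deviation.
Neither player can gain by a unilateral deviation, so this profile is a Nash equilibrium.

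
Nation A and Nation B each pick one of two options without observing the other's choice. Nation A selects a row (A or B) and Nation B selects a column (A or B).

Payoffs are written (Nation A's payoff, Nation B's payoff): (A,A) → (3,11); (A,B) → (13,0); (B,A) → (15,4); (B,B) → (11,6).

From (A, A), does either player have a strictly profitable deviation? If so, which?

Nation A at (A, A) earns 3; deviating to B yields 15 — a strict improvement.
Nation B earns 11; deviating to B yields 0 — not better.
Only Nation A has a strictly profitable deviation.

Nation A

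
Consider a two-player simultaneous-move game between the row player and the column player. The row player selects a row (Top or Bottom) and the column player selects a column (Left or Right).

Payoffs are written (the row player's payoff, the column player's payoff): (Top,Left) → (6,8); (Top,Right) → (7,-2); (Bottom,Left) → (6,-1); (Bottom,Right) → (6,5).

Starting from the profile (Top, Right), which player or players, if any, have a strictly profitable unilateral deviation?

The row player at (Top, Right) earns 7; deviating to Bottom yields 6 — not better.
The column player earns -2; deviating to Left yields 8 — a strict improvement.
Only the column player has a strictly profitable deviation.

The column player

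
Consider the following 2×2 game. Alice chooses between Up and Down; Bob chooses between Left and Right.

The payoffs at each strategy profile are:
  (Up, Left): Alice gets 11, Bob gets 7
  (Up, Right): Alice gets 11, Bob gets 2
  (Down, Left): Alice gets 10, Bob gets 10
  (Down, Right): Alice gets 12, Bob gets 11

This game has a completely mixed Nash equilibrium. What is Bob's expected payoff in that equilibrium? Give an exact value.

19/2

First find x, the probability Alice plays Up, from Bob's indifference between Left and Right: 7x + 10(1−x) = 2x + 11(1−x), giving x = 1/6.
Since Bob is indifferent in equilibrium, Bob's expected payoff equals the payoff from either column against (1/6, 5/6). Using Left: 7(1/6) + 10(5/6) = 19/2.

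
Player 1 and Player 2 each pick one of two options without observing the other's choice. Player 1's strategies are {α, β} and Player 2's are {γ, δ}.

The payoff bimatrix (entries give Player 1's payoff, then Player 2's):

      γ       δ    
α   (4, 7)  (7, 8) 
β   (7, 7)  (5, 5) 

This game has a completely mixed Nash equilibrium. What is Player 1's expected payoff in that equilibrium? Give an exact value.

First find y, the probability Player 2 plays γ, from Player 1's indifference between α and β: 4y + 7(1−y) = 7y + 5(1−y), giving y = 2/5.
Since Player 1 is indifferent in equilibrium, Player 1's expected payoff equals the payoff from either row against (2/5, 3/5). Using α: 4(2/5) + 7(3/5) = 29/5.

29/5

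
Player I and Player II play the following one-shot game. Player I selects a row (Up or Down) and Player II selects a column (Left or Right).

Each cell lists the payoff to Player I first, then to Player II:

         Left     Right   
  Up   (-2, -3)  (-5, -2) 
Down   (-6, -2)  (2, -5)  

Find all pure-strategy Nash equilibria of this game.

none

(Up, Left): Player II prefers Right (-2 > -3) — not an equilibrium.
(Up, Right): Player I prefers Down (2 > -5) — not an equilibrium.
(Down, Left): Player I prefers Up (-2 > -6) — not an equilibrium.
(Down, Right): Player II prefers Left (-2 > -5) — not an equilibrium.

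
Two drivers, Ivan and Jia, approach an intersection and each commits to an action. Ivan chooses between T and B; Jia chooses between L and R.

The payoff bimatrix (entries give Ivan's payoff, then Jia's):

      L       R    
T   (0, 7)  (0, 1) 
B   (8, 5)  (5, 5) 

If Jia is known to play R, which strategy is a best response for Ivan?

B

Against R, Ivan earns 0 from T and 5 from B.
So B is the best response.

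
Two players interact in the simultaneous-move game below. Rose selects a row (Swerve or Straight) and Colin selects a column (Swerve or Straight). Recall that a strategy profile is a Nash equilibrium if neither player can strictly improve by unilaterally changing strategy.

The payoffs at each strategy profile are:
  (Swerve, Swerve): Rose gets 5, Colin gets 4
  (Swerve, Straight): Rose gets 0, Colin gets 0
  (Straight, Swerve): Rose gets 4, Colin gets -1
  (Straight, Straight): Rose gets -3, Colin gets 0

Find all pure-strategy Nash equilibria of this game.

(Swerve, Swerve)

(Swerve, Swerve): Rose gets 5 ≥ 4 from Straight, and Colin gets 4 ≥ 0 from Straight — Nash equilibrium.
(Swerve, Straight): Colin prefers Swerve (4 > 0) — not an equilibrium.
(Straight, Swerve): Rose prefers Swerve (5 > 4); Colin prefers Straight (0 > -1) — not an equilibrium.
(Straight, Straight): Rose prefers Swerve (0 > -3) — not an equilibrium.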